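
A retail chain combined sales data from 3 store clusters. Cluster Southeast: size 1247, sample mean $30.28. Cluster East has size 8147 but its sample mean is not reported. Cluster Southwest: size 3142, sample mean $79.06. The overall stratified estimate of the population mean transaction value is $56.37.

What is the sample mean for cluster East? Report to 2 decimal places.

51.61

Σ Nₕx̄ₕ = N·μ, so 8147·x̄_East = 12536·56.37 − (1247·30.28 + 3142·79.06).
= 706654.32 − 286165.68 = 420488.64.
x̄_East = 420488.64 / 8147 = 51.6127... → 51.61.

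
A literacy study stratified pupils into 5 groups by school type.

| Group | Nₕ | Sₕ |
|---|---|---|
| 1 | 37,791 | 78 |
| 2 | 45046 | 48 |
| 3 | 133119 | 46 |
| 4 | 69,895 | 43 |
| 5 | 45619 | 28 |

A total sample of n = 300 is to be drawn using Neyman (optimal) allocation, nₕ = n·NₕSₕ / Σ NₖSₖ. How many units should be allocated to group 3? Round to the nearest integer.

118

Σ NₕSₕ = 37791·78 + 45046·48 + 133119·46 + 69895·43 + 45619·28 = 15516197.
Share for 3: 6123474/15516197 = 0.39465.
n_3 = 300 × 0.39465 = 118.395... → 118.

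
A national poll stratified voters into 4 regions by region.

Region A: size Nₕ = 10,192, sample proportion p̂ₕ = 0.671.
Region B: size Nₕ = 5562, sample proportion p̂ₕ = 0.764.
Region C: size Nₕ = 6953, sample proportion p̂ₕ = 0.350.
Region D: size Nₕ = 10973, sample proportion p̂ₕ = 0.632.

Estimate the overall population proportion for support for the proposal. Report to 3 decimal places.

0.607

Wₕ = Nₕ/N with N = 33680: 0.3026, 0.1651, 0.2064, 0.3258.
p̂_st = 0.3026·0.671 + 0.1651·0.764 + 0.2064·0.350 + 0.3258·0.632 ≈ 0.60738... → 0.607.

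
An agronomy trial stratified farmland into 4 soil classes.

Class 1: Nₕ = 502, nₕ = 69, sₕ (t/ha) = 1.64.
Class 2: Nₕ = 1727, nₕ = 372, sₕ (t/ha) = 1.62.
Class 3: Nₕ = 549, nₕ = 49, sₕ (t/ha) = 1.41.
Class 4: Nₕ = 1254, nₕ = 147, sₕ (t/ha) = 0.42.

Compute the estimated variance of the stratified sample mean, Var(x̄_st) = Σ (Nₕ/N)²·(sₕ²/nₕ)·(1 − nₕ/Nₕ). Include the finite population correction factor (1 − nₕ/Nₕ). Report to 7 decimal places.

N = 4032; Wₕ = Nₕ/N.
class 1: (502/4032)²·1.64²/69·(1 − 69/502) = 0.0005211817
class 2: (1727/4032)²·1.62²/372·(1 − 372/1727) = 0.0010154947
class 3: (549/4032)²·1.41²/49·(1 − 49/549) = 0.0006850834
class 4: (1254/4032)²·0.42²/147·(1 − 147/1254) = 0.0001024673
Sum = 0.0023242272 → 0.0023242.

0.0023242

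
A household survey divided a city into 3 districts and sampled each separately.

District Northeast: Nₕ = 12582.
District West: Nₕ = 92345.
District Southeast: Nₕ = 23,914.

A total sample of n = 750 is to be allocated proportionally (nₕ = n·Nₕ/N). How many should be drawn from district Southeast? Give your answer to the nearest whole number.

139

Share of district Southeast = 23914/128841 = 0.18561.
Allocate 750 × 0.18561 = 139.206... → 139.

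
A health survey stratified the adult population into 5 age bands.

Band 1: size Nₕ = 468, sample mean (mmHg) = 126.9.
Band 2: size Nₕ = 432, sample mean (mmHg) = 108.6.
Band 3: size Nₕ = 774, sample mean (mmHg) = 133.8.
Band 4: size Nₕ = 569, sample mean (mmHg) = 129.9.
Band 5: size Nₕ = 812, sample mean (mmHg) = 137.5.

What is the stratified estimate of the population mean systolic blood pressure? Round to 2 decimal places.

129.44

x̄_st = (Σ Nₕx̄ₕ) / (Σ Nₕ) = (468·126.9 + 432·108.6 + 774·133.8 + 569·129.9 + 812·137.5) / 3055
= 395428.7 / 3055 = 129.4366... → 129.44.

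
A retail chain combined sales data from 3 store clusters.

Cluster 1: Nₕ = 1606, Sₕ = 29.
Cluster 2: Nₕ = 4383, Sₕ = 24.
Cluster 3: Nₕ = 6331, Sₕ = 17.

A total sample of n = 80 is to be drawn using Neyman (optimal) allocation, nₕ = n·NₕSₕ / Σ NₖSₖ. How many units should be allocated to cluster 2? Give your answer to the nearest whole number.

Σ NₕSₕ = 1606·29 + 4383·24 + 6331·17 = 259393.
Share for 2: 105192/259393 = 0.40553.
n_2 = 80 × 0.40553 = 32.443... → 32.

32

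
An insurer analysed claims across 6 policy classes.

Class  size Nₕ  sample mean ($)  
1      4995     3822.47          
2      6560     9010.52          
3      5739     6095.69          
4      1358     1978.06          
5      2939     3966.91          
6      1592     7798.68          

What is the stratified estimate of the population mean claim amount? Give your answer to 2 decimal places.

6036.57

N = 4995 + 6560 + 5739 + 1358 + 2939 + 1592 = 23183.
Weight each subgroup mean by Nₕ/N and sum.
Σ Nₕx̄ₕ = 4995·3822.47 + 6560·9010.52 + 5739·6095.69 + 1358·1978.06 + 2939·3966.91 + 1592·7798.68 = 19093237.65 + 59109011.2 + 34983164.91 + 2686205.48 + 11658748.49 + 12415498.56 = 139945866.29.
Divide by N: 139945866.29 / 23183 = 6036.5728... → 6036.57.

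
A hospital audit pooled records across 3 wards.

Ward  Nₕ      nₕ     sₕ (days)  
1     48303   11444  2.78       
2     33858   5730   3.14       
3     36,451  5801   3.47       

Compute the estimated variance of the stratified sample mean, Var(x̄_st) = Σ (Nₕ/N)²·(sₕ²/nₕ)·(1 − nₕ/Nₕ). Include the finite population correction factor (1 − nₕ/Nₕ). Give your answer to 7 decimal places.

0.0003668

N = 118612. Term for each stratum: Wₕ²sₕ²/nₕ·(1−nₕ/Nₕ).
Var(x̄_st) = 0.0000854618 + 0.0001164790 + 0.0001648309 = 0.0003667717 → 0.0003668.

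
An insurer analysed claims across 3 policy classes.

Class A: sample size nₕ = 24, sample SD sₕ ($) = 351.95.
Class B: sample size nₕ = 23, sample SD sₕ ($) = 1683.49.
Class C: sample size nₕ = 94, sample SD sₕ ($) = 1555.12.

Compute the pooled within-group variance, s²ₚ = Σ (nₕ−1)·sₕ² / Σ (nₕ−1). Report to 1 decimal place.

2102254.1

Degrees of freedom: 23 + 22 + 93 = 138.
Σ(nₕ−1)sₕ² = 23·123868.8025 + 22·2834138.5801 + 93·2418398.2144 = 290111065.1589.
s²ₚ = 290111065.1589 / 138 = 2102254.095... → 2102254.1.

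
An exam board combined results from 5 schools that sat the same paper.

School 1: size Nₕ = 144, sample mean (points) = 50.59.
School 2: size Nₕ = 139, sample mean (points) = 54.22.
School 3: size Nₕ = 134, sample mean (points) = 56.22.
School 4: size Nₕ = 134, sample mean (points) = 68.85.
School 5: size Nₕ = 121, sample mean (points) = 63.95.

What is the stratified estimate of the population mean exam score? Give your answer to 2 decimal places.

N = 672; weights Wₕ = Nₕ/N = (0.2143, 0.2068, 0.1994, 0.1994, 0.1801).
x̄_st = Σ Wₕ·x̄ₕ = 0.2143·50.59 + 0.2068·54.22 + 0.1994·56.22 + 0.1994·68.85 + 0.1801·63.95 ≈ 58.5102...
→ 58.51.

58.51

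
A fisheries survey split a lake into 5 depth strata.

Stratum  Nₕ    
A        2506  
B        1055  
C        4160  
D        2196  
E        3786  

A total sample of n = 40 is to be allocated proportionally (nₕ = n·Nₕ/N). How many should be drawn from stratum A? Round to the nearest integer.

7

Share of stratum A = 2506/13703 = 0.18288.
Allocate 40 × 0.18288 = 7.315... → 7.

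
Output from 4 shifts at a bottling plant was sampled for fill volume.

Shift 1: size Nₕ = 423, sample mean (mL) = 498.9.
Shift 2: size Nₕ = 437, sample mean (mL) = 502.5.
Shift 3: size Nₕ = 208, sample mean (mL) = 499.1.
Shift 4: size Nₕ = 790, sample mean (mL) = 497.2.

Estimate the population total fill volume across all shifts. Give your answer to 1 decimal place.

1: 423·498.9 = 211034.7
2: 437·502.5 = 219592.5
3: 208·499.1 = 103812.8
4: 790·497.2 = 392788
τ̂ = Σ Nₕx̄ₕ = 927228.0.

927228.0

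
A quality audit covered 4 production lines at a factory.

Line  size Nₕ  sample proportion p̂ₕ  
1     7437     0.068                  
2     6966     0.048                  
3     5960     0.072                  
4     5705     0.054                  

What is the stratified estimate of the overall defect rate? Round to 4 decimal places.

Wₕ = Nₕ/N with N = 26068: 0.2853, 0.2672, 0.2286, 0.2189.
p̂_st = 0.2853·0.068 + 0.2672·0.048 + 0.2286·0.072 + 0.2189·0.054 ≈ 0.060506... → 0.0605.

0.0605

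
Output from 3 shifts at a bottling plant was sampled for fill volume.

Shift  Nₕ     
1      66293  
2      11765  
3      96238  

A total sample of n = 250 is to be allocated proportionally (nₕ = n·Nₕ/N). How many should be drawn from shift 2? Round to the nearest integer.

Share of shift 2 = 11765/174296 = 0.06750.
Allocate 250 × 0.06750 = 16.875... → 17.

17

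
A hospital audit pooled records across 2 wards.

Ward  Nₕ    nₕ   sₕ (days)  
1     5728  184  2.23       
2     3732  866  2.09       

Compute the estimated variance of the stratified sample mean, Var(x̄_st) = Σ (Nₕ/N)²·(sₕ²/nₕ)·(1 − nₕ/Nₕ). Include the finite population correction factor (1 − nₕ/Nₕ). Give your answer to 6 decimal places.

N = 9460; Wₕ = Nₕ/N.
ward 1: (5728/9460)²·2.23²/184·(1 − 184/5728) = 0.009590381
ward 2: (3732/9460)²·2.09²/866·(1 − 866/3732) = 0.000602851
Sum = 0.010193232 → 0.010193.

0.010193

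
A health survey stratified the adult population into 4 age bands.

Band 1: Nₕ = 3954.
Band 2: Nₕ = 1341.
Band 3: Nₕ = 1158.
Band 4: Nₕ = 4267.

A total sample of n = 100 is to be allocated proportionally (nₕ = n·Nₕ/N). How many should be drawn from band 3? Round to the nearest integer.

N = 3954 + 1341 + 1158 + 4267 = 10720.
n_3 = 100·1158/10720 = 10.802... → 11.

11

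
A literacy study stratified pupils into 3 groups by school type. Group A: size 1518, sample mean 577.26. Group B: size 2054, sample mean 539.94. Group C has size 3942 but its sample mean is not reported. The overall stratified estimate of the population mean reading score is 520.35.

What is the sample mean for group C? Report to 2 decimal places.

Σ Nₕx̄ₕ = N·μ, so 3942·x̄_C = 7514·520.35 − (1518·577.26 + 2054·539.94).
= 3909909.9 − 1985317.44 = 1924592.46.
x̄_C = 1924592.46 / 3942 = 488.2274... → 488.23.

488.23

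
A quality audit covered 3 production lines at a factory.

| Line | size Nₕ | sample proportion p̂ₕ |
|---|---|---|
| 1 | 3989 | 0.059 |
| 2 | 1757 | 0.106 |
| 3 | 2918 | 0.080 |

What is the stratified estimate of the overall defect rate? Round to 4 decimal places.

0.0756

N = 3989 + 1757 + 2918 = 8664.
Overall proportion = Σ (Nₕ/N)·p̂ₕ.
Σ Nₕp̂ₕ = 235.351 + 186.242 + 233.44 = 655.033.
655.033 / 8664 = 0.075604... → 0.0756.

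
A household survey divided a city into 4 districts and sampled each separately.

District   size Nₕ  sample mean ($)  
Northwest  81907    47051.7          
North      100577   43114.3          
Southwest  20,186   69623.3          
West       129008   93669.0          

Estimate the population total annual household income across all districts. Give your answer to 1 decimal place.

Estimate total by summing Nₕ·x̄ₕ over strata.
81907·47051.7 + 100577·43114.3 + 20186·69623.3 + 129008·93669.0 = 3853863591.9 + 4336306951.1 + 1405415933.8 + 12084050352 = 21679636828.8.

21679636828.8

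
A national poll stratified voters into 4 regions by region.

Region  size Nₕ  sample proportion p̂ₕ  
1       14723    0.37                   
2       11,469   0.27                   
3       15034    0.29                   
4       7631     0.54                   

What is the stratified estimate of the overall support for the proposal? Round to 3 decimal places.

N = 14723 + 11469 + 15034 + 7631 = 48857.
Overall proportion = Σ (Nₕ/N)·p̂ₕ.
Σ Nₕp̂ₕ = 5447.51 + 3096.63 + 4359.86 + 4120.74 = 17024.74.
17024.74 / 48857 = 0.34846... → 0.348.

0.348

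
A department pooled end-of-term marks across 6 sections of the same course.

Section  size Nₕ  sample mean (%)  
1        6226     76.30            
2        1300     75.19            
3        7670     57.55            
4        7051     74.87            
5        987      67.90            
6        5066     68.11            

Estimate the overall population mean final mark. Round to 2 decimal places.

N = 6226 + 1300 + 7670 + 7051 + 987 + 5066 = 28300.
Weight each subgroup mean by Nₕ/N and sum.
Σ Nₕx̄ₕ = 6226·76.30 + 1300·75.19 + 7670·57.55 + 7051·74.87 + 987·67.90 + 5066·68.11 = 475043.8 + 97747 + 441408.5 + 527908.37 + 67017.3 + 345045.26 = 1954170.23.
Divide by N: 1954170.23 / 28300 = 69.0520... → 69.05.

69.05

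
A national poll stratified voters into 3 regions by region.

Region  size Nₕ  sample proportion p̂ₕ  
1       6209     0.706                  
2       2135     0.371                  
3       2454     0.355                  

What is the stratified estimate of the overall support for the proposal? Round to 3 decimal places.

0.560

N = 6209 + 2135 + 2454 = 10798.
Overall proportion = Σ (Nₕ/N)·p̂ₕ.
Σ Nₕp̂ₕ = 4383.554 + 792.085 + 871.17 = 6046.809.
6046.809 / 10798 = 0.55999... → 0.560.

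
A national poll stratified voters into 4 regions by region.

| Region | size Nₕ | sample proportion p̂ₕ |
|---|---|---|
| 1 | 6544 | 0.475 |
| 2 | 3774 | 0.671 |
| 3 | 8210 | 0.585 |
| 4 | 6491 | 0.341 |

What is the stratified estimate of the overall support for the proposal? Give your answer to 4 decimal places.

N = 6544 + 3774 + 8210 + 6491 = 25019.
Overall proportion = Σ (Nₕ/N)·p̂ₕ.
Σ Nₕp̂ₕ = 3108.4 + 2532.354 + 4802.85 + 2213.431 = 12657.035.
12657.035 / 25019 = 0.505897... → 0.5059.

0.5059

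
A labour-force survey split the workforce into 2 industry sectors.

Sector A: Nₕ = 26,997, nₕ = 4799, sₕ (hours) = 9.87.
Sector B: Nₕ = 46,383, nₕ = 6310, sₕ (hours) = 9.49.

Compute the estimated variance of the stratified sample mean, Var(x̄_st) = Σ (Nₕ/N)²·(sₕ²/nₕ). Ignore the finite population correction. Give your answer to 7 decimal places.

0.0084501

N = 73380; Wₕ = Nₕ/N.
sector A: (26997/73380)²·9.87²/4799 = 0.0027476357
sector B: (46383/73380)²·9.49²/6310 = 0.0057025003
Sum = 0.0084501361 → 0.0084501.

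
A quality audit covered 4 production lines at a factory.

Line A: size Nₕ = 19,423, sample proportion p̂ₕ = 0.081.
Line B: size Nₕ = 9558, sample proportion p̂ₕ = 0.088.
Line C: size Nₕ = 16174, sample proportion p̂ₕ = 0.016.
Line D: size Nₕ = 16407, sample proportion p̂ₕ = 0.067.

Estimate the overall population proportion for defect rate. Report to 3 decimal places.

Wₕ = Nₕ/N with N = 61562: 0.3155, 0.1553, 0.2627, 0.2665.
p̂_st = 0.3155·0.081 + 0.1553·0.088 + 0.2627·0.016 + 0.2665·0.067 ≈ 0.06128... → 0.061.

0.061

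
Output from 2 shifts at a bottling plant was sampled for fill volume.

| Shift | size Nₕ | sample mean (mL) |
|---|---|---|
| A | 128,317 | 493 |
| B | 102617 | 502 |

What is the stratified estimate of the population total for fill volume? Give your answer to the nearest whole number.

Estimate total by summing Nₕ·x̄ₕ over strata.
128317·493 + 102617·502 = 63260281 + 51513734 = 114774015.

114774015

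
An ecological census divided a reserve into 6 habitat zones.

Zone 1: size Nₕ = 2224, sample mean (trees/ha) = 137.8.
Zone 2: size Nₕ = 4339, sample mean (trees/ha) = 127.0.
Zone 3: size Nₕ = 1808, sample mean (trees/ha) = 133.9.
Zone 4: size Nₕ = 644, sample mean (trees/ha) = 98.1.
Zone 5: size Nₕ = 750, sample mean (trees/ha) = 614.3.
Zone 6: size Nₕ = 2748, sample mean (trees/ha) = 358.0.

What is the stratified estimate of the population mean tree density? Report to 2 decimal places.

208.37

x̄_st = (Σ Nₕx̄ₕ) / (Σ Nₕ) = (2224·137.8 + 4339·127.0 + 1808·133.9 + 644·98.1 + 750·614.3 + 2748·358.0) / 12513
= 2607296.8 / 12513 = 208.3670... → 208.37.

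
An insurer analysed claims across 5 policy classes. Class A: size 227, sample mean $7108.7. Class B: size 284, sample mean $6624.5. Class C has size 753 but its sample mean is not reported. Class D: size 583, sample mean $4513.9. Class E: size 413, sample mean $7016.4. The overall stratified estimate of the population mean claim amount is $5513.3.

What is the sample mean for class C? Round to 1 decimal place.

Σ Nₕx̄ₕ = N·μ, so 753·x̄_C = 2260·5513.3 − (227·7108.7 + 284·6624.5 + 583·4513.9 + 413·7016.4).
= 12460058 − 9024409.8 = 3435648.2.
x̄_C = 3435648.2 / 753 = 4562.614... → 4562.6.

4562.6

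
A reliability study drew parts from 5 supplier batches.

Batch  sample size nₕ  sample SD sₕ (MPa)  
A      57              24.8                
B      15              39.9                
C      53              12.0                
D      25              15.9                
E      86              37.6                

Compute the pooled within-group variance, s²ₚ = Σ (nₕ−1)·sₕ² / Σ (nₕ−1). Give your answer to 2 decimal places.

824.48

A: (57−1)·24.8² = 56·615.04 = 34442.24
B: (15−1)·39.9² = 14·1592.01 = 22288.14
C: (53−1)·12.0² = 52·144 = 7488
D: (25−1)·15.9² = 24·252.81 = 6067.44
E: (86−1)·37.6² = 85·1413.76 = 120169.6
Numerator = 190455.42; denominator = Σ(nₕ−1) = 231.
s²ₚ = 190455.42/231 = 824.4823... → 824.48.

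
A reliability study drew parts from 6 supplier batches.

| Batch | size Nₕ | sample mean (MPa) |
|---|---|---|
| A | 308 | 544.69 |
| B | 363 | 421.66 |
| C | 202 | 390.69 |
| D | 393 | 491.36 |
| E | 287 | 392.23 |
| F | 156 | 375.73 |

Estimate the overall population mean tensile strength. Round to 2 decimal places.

447.07

N = 308 + 363 + 202 + 393 + 287 + 156 = 1709.
Overall mean = Σ (Nₕ/N)·x̄ₕ — weight by population share, not a simple average.
Σ Nₕx̄ₕ = 308·544.69 + 363·421.66 + 202·390.69 + 393·491.36 + 287·392.23 + 156·375.73 = 167764.52 + 153062.58 + 78919.38 + 193104.48 + 112570.01 + 58613.88 = 764034.85.
Divide by N: 764034.85 / 1709 = 447.0654... → 447.07.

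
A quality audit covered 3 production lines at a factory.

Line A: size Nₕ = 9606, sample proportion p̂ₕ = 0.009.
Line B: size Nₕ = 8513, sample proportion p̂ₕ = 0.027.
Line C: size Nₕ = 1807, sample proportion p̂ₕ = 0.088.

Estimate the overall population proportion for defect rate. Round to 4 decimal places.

Wₕ = Nₕ/N with N = 19926: 0.4821, 0.4272, 0.0907.
p̂_st = 0.4821·0.009 + 0.4272·0.027 + 0.0907·0.088 ≈ 0.023854... → 0.0239.

0.0239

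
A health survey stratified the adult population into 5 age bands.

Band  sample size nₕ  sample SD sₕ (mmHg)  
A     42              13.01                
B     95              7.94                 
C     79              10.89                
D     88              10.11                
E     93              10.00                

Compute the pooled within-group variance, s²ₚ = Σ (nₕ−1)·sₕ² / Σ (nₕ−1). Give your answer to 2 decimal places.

102.57

Degrees of freedom: 41 + 94 + 78 + 87 + 92 = 392.
Σ(nₕ−1)sₕ² = 41·169.2601 + 94·63.0436 + 78·118.5921 + 87·102.2121 + 92·100 = 40208.399.
s²ₚ = 40208.399 / 392 = 102.5724... → 102.57.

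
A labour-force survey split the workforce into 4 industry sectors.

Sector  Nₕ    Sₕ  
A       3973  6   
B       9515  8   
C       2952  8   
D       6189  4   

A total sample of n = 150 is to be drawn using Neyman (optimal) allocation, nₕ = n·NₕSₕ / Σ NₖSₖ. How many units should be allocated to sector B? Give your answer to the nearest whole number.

Σ NₕSₕ = 3973·6 + 9515·8 + 2952·8 + 6189·4 = 148330.
Share for B: 76120/148330 = 0.51318.
n_B = 150 × 0.51318 = 76.977... → 77.

77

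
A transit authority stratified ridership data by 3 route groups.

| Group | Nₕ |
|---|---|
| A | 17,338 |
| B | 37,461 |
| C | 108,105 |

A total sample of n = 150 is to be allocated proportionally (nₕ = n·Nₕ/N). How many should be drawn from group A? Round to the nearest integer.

16

N = 17338 + 37461 + 108105 = 162904.
n_A = 150·17338/162904 = 15.965... → 16.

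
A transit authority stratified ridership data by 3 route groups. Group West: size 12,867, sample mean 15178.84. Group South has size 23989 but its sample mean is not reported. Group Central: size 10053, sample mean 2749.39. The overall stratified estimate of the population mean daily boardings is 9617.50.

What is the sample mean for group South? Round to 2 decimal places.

9512.76

N = 12867 + 23989 + 10053 = 46909.
Overall total = μ·N = 9617.50·46909 = 451147307.5.
Subtract the known strata: 12867·15178.84 + 10053·2749.39 = 222945751.95.
Remaining total for group South: 451147307.5 − 222945751.95 = 228201555.55.
Divide by its size: 228201555.55 / 23989 = 9512.7582... → 9512.76.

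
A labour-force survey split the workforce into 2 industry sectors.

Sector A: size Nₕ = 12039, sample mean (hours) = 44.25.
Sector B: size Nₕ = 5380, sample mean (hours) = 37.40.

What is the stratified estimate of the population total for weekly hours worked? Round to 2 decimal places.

733937.75

Estimate total by summing Nₕ·x̄ₕ over strata.
12039·44.25 + 5380·37.40 = 532725.75 + 201212 = 733937.75.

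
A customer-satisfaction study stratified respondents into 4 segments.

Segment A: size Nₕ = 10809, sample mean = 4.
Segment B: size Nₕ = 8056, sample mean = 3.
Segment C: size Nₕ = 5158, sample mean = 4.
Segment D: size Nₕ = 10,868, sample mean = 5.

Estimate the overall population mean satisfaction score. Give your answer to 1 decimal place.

4.1

N = 34891; weights Wₕ = Nₕ/N = (0.3098, 0.2309, 0.1478, 0.3115).
x̄_st = Σ Wₕ·x̄ₕ = 0.3098·4 + 0.2309·3 + 0.1478·4 + 0.3115·5 ≈ 4.081...
→ 4.1.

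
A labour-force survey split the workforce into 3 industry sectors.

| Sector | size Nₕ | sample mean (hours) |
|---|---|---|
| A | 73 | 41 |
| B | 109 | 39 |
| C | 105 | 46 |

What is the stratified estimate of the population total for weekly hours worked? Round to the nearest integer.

12074

Estimate total by summing Nₕ·x̄ₕ over strata.
73·41 + 109·39 + 105·46 = 2993 + 4251 + 4830 = 12074.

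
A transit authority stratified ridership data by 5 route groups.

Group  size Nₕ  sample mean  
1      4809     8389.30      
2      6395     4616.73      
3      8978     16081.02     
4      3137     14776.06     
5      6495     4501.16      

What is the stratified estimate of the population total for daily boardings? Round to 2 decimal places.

289831064.03

Estimate total by summing Nₕ·x̄ₕ over strata.
4809·8389.30 + 6395·4616.73 + 8978·16081.02 + 3137·14776.06 + 6495·4501.16 = 40344143.7 + 29523988.35 + 144375397.56 + 46352500.22 + 29235034.2 = 289831064.03.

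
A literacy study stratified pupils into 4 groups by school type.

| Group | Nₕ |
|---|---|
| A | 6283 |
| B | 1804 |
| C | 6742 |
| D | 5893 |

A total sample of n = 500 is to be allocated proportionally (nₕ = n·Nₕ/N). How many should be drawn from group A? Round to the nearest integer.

N = 6283 + 1804 + 6742 + 5893 = 20722.
n_A = 500·6283/20722 = 151.602... → 152.

152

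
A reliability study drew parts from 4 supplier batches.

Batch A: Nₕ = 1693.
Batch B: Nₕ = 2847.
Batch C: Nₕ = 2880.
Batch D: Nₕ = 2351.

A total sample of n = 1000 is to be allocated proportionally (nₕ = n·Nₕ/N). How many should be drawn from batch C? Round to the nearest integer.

295

N = 1693 + 2847 + 2880 + 2351 = 9771.
n_C = 1000·2880/9771 = 294.750... → 295.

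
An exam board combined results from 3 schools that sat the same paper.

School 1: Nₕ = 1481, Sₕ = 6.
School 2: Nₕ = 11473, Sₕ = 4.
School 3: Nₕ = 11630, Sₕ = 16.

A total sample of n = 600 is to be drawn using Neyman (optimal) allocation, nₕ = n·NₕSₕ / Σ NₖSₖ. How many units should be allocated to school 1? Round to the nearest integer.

Σ NₕSₕ = 1481·6 + 11473·4 + 11630·16 = 240858.
Share for 1: 8886/240858 = 0.03689.
n_1 = 600 × 0.03689 = 22.136... → 22.

22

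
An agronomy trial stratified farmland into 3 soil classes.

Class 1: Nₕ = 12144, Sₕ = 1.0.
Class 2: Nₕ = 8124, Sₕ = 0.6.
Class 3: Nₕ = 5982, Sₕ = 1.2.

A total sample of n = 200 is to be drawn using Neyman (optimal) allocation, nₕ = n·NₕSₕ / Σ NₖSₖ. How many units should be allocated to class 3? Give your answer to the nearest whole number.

59

1: NₕSₕ = 12144·1.0 = 12144
2: NₕSₕ = 8124·0.6 = 4874.4
3: NₕSₕ = 5982·1.2 = 7178.4
Σ NₕSₕ = 24196.8.
n_3 = 200·7178.4/24196.8 = 59.333... → 59.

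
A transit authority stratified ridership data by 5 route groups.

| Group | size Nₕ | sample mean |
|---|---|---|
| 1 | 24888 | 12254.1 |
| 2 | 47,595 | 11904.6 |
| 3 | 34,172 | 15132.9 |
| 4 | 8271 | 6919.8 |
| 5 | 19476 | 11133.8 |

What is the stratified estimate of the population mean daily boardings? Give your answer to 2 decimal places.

12371.66

x̄_st = (Σ Nₕx̄ₕ) / (Σ Nₕ) = (24888·12254.1 + 47595·11904.6 + 34172·15132.9 + 8271·6919.8 + 19476·11133.8) / 134402
= 1662776491.2 / 134402 = 12371.6648... → 12371.66.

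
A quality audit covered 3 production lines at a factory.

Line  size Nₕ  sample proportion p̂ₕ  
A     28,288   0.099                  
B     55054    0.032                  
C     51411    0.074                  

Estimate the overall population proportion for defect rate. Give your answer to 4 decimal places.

N = 28288 + 55054 + 51411 = 134753.
Overall proportion = Σ (Nₕ/N)·p̂ₕ.
Σ Nₕp̂ₕ = 2800.512 + 1761.728 + 3804.414 = 8366.654.
8366.654 / 134753 = 0.062089... → 0.0621.

0.0621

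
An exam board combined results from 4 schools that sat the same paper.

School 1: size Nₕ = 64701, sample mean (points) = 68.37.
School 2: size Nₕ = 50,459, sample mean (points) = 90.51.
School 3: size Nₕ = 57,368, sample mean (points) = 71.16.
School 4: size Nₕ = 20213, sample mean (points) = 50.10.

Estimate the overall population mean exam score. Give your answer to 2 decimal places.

73.08

x̄_st = (Σ Nₕx̄ₕ) / (Σ Nₕ) = (64701·68.37 + 50459·90.51 + 57368·71.16 + 20213·50.10) / 192741
= 14085629.64 / 192741 = 73.0806... → 73.08.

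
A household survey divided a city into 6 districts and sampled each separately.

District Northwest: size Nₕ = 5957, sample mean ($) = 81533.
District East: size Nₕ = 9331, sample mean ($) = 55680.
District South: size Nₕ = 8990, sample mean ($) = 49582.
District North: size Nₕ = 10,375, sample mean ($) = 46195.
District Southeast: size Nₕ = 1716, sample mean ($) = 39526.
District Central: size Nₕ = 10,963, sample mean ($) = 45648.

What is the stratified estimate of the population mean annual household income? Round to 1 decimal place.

52787.2

x̄_st = (Σ Nₕx̄ₕ) / (Σ Nₕ) = (5957·81533 + 9331·55680 + 8990·49582 + 10375·46195 + 1716·39526 + 10963·45648) / 47332
= 2498523106 / 47332 = 52787.186... → 52787.2.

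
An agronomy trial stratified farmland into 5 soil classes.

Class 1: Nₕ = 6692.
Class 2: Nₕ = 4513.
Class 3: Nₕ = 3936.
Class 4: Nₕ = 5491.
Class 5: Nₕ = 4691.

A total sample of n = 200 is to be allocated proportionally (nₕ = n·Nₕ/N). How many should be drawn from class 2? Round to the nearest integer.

N = 6692 + 4513 + 3936 + 5491 + 4691 = 25323.
n_2 = 200·4513/25323 = 35.643... → 36.

36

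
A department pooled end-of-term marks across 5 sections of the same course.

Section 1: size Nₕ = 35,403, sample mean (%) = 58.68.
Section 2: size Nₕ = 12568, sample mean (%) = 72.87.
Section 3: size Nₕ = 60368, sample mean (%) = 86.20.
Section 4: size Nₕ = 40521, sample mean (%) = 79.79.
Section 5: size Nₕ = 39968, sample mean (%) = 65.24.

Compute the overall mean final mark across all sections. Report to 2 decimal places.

74.34

N = 35403 + 12568 + 60368 + 40521 + 39968 = 188828.
Overall mean = Σ (Nₕ/N)·x̄ₕ — weight by population share, not a simple average.
Σ Nₕx̄ₕ = 35403·58.68 + 12568·72.87 + 60368·86.20 + 40521·79.79 + 39968·65.24 = 2077448.04 + 915830.16 + 5203721.6 + 3233170.59 + 2607512.32 = 14037682.71.
Divide by N: 14037682.71 / 188828 = 74.3411... → 74.34.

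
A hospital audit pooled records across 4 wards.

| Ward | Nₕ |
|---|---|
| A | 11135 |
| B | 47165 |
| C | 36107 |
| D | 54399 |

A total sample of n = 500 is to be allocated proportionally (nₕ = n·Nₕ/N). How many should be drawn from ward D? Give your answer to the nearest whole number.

Share of ward D = 54399/148806 = 0.36557.
Allocate 500 × 0.36557 = 182.785... → 183.

183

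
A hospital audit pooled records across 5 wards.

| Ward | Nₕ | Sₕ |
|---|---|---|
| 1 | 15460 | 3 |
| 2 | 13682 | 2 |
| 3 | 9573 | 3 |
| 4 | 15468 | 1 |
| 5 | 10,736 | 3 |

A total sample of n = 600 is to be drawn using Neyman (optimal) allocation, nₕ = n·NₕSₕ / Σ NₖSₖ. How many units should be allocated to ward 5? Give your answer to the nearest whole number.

129

Σ NₕSₕ = 15460·3 + 13682·2 + 9573·3 + 15468·1 + 10736·3 = 150139.
Share for 5: 32208/150139 = 0.21452.
n_5 = 600 × 0.21452 = 128.713... → 129.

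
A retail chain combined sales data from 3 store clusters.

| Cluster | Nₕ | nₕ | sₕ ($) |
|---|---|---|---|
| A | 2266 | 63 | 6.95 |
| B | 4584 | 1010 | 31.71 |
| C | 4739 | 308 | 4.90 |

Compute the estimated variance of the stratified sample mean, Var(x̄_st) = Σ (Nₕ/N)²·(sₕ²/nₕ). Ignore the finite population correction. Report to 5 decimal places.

N = 11589. Term for each stratum: Wₕ²sₕ²/nₕ.
Var(x̄_st) = 0.02931278 + 0.15576447 + 0.01303536 = 0.19811260 → 0.19811.

0.19811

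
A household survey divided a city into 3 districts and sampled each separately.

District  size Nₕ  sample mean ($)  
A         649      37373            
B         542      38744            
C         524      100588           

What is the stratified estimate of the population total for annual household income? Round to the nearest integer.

A: 649·37373 = 24255077
B: 542·38744 = 20999248
C: 524·100588 = 52708112
τ̂ = Σ Nₕx̄ₕ = 97962437.

97962437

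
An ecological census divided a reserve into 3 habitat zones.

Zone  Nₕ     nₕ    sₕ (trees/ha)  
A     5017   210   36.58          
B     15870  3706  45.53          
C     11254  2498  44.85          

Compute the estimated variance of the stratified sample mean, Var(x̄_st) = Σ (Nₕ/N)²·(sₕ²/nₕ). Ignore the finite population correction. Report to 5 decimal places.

N = 32141. Term for each stratum: Wₕ²sₕ²/nₕ.
Var(x̄_st) = 0.15525212 + 0.13637192 + 0.09872508 = 0.39034913 → 0.39035.

0.39035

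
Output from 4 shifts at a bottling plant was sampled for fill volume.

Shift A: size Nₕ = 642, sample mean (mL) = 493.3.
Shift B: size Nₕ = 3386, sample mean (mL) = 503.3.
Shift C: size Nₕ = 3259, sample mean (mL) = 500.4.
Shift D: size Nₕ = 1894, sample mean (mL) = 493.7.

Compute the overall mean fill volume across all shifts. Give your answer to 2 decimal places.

499.59

N = 642 + 3386 + 3259 + 1894 = 9181.
The stratified mean weights each stratum mean by its population share Nₕ/N.
Σ Nₕx̄ₕ = 642·493.3 + 3386·503.3 + 3259·500.4 + 1894·493.7 = 316698.6 + 1704173.8 + 1630803.6 + 935067.8 = 4586743.8.
Divide by N: 4586743.8 / 9181 = 499.5909... → 499.59.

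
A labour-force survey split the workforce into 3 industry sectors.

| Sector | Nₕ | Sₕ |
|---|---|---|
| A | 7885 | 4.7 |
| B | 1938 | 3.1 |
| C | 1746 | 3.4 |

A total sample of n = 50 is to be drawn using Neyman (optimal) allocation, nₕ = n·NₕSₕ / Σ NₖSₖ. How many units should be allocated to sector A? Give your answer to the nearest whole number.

38

A: NₕSₕ = 7885·4.7 = 37059.5
B: NₕSₕ = 1938·3.1 = 6007.8
C: NₕSₕ = 1746·3.4 = 5936.4
Σ NₕSₕ = 49003.7.
n_A = 50·37059.5/49003.7 = 37.813... → 38.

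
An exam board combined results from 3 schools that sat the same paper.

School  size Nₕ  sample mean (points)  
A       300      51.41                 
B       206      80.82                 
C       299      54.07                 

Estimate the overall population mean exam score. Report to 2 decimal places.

N = 805; weights Wₕ = Nₕ/N = (0.3727, 0.2559, 0.3714).
x̄_st = Σ Wₕ·x̄ₕ = 0.3727·51.41 + 0.2559·80.82 + 0.3714·54.07 ≈ 59.9240...
→ 59.92.

59.92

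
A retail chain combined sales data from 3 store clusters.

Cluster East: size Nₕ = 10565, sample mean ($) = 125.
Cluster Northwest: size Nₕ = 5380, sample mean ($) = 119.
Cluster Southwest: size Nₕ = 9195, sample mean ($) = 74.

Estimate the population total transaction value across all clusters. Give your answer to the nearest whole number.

East: 10565·125 = 1320625
Northwest: 5380·119 = 640220
Southwest: 9195·74 = 680430
τ̂ = Σ Nₕx̄ₕ = 2641275.

2641275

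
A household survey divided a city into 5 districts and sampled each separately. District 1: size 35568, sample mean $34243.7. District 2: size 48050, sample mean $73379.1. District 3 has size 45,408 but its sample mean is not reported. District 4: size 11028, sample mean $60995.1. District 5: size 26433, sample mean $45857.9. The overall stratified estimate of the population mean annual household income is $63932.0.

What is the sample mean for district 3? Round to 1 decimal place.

88424.6

N = 35568 + 48050 + 45408 + 11028 + 26433 = 166487.
Overall total = μ·N = 63932.0·166487 = 10643846884.
Subtract the known strata: 35568·34243.7 + 48050·73379.1 + 11028·60995.1 + 26433·45857.9 = 6628661510.1.
Remaining total for district 3: 10643846884 − 6628661510.1 = 4015185373.9.
Divide by its size: 4015185373.9 / 45408 = 88424.625... → 88424.6.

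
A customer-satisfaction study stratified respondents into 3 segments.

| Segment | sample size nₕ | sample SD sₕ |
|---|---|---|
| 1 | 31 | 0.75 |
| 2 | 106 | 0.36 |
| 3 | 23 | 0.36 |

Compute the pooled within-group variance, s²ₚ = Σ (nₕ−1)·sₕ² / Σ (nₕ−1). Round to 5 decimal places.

0.21232

1: (31−1)·0.75² = 30·0.5625 = 16.875
2: (106−1)·0.36² = 105·0.1296 = 13.608
3: (23−1)·0.36² = 22·0.1296 = 2.8512
Numerator = 33.3342; denominator = Σ(nₕ−1) = 157.
s²ₚ = 33.3342/157 = 0.2123197... → 0.21232.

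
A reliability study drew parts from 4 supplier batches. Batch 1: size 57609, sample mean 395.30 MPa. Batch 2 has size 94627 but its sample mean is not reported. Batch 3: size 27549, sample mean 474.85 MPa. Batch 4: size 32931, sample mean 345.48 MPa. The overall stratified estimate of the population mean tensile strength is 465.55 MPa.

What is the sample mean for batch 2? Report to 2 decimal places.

547.40

N = 57609 + 94627 + 27549 + 32931 = 212716.
Overall total = μ·N = 465.55·212716 = 99029933.8.
Subtract the known strata: 57609·395.30 + 27549·474.85 + 32931·345.48 = 47231482.23.
Remaining total for batch 2: 99029933.8 − 47231482.23 = 51798451.57.
Divide by its size: 51798451.57 / 94627 = 547.3961... → 547.40.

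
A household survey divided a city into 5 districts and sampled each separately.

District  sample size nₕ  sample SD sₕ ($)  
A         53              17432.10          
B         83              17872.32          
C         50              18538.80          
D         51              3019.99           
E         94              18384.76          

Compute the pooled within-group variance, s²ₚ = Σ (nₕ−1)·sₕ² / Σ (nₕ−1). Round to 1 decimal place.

A: (53−1)·17432.10² = 52·303878110.41 = 15801661741.32
B: (83−1)·17872.32² = 82·319419822.1824 = 26192425418.9568
C: (50−1)·18538.80² = 49·343687105.44 = 16840668166.56
D: (51−1)·3019.99² = 50·9120339.6001 = 456016980.005
E: (94−1)·18384.76² = 93·337999400.2576 = 31433944223.9568
Numerator = 90724716530.7986; denominator = Σ(nₕ−1) = 326.
s²ₚ = 90724716530.7986/326 = 278296676.475... → 278296676.5.

278296676.5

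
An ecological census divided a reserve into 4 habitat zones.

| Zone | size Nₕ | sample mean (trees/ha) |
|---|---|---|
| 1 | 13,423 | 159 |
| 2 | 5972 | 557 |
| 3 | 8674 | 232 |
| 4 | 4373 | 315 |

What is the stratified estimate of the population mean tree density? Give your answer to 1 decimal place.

N = 13423 + 5972 + 8674 + 4373 = 32442.
Weight each subgroup mean by Nₕ/N and sum.
Σ Nₕx̄ₕ = 13423·159 + 5972·557 + 8674·232 + 4373·315 = 2134257 + 3326404 + 2012368 + 1377495 = 8850524.
Divide by N: 8850524 / 32442 = 272.811... → 272.8.

272.8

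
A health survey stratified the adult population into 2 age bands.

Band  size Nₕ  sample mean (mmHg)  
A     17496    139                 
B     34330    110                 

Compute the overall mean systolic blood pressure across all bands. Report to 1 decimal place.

N = 17496 + 34330 = 51826.
Weight each subgroup mean by Nₕ/N and sum.
Σ Nₕx̄ₕ = 17496·139 + 34330·110 = 2431944 + 3776300 = 6208244.
Divide by N: 6208244 / 51826 = 119.790... → 119.8.

119.8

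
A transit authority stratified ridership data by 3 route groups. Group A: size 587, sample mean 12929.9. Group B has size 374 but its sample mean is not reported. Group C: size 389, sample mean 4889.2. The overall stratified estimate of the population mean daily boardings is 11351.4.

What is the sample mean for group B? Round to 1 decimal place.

N = 587 + 374 + 389 = 1350.
Overall total = μ·N = 11351.4·1350 = 15324390.
Subtract the known strata: 587·12929.9 + 389·4889.2 = 9491750.1.
Remaining total for group B: 15324390 − 9491750.1 = 5832639.9.
Divide by its size: 5832639.9 / 374 = 15595.294... → 15595.3.

15595.3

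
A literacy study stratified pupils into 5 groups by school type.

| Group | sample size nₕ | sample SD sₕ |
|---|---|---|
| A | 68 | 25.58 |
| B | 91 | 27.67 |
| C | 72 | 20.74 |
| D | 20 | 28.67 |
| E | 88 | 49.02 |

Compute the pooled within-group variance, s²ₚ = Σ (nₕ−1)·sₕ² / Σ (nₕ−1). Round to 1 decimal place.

A: (68−1)·25.58² = 67·654.3364 = 43840.5388
B: (91−1)·27.67² = 90·765.6289 = 68906.601
C: (72−1)·20.74² = 71·430.1476 = 30540.4796
D: (20−1)·28.67² = 19·821.9689 = 15617.4091
E: (88−1)·49.02² = 87·2402.9604 = 209057.5548
Numerator = 367962.5833; denominator = Σ(nₕ−1) = 334.
s²ₚ = 367962.5833/334 = 1101.684... → 1101.7.

1101.7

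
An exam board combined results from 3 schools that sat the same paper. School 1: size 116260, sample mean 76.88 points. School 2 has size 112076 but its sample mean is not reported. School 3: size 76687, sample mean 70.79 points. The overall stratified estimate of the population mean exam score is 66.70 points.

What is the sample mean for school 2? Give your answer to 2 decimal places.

53.34

N = 116260 + 112076 + 76687 = 305023.
Overall total = μ·N = 66.70·305023 = 20345034.1.
Subtract the known strata: 116260·76.88 + 76687·70.79 = 14366741.53.
Remaining total for school 2: 20345034.1 − 14366741.53 = 5978292.57.
Divide by its size: 5978292.57 / 112076 = 53.3414... → 53.34.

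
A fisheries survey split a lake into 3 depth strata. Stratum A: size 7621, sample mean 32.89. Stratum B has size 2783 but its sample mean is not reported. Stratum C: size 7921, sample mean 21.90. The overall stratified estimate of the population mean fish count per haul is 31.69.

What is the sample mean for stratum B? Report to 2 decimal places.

N = 7621 + 2783 + 7921 = 18325.
Overall total = μ·N = 31.69·18325 = 580719.25.
Subtract the known strata: 7621·32.89 + 7921·21.90 = 424124.59.
Remaining total for stratum B: 580719.25 − 424124.59 = 156594.66.
Divide by its size: 156594.66 / 2783 = 56.2683... → 56.27.

56.27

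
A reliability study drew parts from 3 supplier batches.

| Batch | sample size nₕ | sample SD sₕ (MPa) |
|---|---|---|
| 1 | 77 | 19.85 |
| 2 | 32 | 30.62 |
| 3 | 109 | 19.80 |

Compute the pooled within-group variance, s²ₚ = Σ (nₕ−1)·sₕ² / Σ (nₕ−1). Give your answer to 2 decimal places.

471.40

Degrees of freedom: 76 + 31 + 108 = 215.
Σ(nₕ−1)sₕ² = 76·394.0225 + 31·937.5844 + 108·392.04 = 101351.1464.
s²ₚ = 101351.1464 / 215 = 471.4007... → 471.40.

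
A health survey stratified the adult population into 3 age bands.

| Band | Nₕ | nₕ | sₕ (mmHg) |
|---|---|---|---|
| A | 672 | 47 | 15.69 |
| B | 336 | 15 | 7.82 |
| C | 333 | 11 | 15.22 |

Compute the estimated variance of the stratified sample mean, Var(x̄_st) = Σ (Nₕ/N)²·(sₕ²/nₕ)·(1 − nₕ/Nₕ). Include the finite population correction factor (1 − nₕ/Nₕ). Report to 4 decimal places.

2.7235

N = 1341; Wₕ = Nₕ/N.
band A: (672/1341)²·15.69²/47·(1 − 47/672) = 1.2233191
band B: (336/1341)²·7.82²/15·(1 − 15/336) = 0.2445170
band C: (333/1341)²·15.22²/11·(1 − 11/333) = 1.2556806
Sum = 2.7235166 → 2.7235.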